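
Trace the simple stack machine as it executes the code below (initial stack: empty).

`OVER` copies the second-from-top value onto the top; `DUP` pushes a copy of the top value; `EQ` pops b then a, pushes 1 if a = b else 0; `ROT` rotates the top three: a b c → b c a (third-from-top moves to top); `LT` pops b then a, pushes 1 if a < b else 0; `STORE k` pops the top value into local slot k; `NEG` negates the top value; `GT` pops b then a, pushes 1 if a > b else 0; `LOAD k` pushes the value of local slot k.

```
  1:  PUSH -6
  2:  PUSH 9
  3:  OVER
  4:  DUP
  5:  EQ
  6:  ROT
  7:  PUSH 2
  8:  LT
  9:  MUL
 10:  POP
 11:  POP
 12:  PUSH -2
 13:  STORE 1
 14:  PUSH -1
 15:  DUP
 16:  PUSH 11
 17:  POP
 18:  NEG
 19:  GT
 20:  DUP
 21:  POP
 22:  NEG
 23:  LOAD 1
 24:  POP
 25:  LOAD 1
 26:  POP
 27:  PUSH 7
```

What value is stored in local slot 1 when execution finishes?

-2

PUSH -6 -> [-6]
PUSH 9  -> [-6, 9]
OVER    -> [-6, 9, -6]
DUP     -> [-6, 9, -6, -6]
EQ      -> [-6, 9, 1]
ROT     -> [9, 1, -6]
PUSH 2  -> [9, 1, -6, 2]
LT      -> [9, 1, 1]
MUL     -> [9, 1]
POP     -> [9]
POP     -> []
PUSH -2 -> [-2]
STORE 1 -> []
PUSH -1 -> [-1]
DUP     -> [-1, -1]
PUSH 11 -> [-1, -1, 11]
POP     -> [-1, -1]
NEG     -> [-1, 1]
GT      -> [0]
DUP     -> [0, 0]
POP     -> [0]
NEG     -> [0]
LOAD 1  -> [0, -2]
POP     -> [0]
LOAD 1  -> [0, -2]
POP     -> [0]
PUSH 7  -> [0, 7]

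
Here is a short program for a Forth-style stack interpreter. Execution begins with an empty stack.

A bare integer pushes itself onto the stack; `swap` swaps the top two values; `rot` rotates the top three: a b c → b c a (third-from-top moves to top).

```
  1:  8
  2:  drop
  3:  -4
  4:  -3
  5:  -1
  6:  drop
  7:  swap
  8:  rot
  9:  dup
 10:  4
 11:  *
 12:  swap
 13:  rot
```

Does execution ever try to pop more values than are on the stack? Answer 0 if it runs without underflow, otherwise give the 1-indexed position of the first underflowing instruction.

8

8    -> [8]
drop -> []
-4   -> [-4]
-3   -> [-4, -3]
-1   -> [-4, -3, -1]
drop -> [-4, -3]
swap -> [-3, -4]
rot  — needs 3 operands, stack has 2 → underflow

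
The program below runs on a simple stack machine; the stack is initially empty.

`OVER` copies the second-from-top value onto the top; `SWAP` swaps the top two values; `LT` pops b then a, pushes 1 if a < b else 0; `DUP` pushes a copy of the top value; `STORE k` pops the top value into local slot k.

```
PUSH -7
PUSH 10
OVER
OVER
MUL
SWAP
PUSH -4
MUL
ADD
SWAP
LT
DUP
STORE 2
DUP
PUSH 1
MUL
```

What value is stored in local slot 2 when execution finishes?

PUSH -7 : [-7]
PUSH 10 : [-7, 10]
OVER    : [-7, 10, -7]
OVER    : [-7, 10, -7, 10]
MUL     : [-7, 10, -70]
SWAP    : [-7, -70, 10]
PUSH -4 : [-7, -70, 10, -4]
MUL     : [-7, -70, -40]
ADD     : [-7, -110]
SWAP    : [-110, -7]
LT      : [1]
DUP     : [1, 1]
STORE 2 : [1]
DUP     : [1, 1]
PUSH 1  : [1, 1, 1]
MUL     : [1, 1]

1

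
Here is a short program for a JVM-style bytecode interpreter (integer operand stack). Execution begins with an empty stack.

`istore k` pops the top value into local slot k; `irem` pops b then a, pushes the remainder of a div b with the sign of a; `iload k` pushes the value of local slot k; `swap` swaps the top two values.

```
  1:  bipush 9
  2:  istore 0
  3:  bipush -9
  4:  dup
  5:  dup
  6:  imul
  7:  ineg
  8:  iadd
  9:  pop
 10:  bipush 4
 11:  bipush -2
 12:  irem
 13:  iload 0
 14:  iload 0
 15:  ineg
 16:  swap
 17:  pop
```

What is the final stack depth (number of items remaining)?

bipush 9  → 9
istore 0  → (empty)
bipush -9 → -9
dup       → -9 -9
dup       → -9 -9 -9
imul      → -9 81
ineg      → -9 -81
iadd      → -90
pop       → (empty)
bipush 4  → 4
bipush -2 → 4 -2
irem      → 0
iload 0   → 0 9
iload 0   → 0 9 9
ineg      → 0 9 -9
swap      → 0 -9 9
pop       → 0 -9

2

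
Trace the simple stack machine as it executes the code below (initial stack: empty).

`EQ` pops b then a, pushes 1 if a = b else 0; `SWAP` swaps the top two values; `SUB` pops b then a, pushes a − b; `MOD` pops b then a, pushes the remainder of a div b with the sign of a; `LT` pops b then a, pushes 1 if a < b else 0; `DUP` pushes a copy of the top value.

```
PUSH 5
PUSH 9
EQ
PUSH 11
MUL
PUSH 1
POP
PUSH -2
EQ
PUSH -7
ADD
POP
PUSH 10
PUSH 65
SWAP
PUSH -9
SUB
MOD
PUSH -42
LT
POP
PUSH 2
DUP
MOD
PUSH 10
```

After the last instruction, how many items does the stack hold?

PUSH 5   : [5]
PUSH 9   : [5, 9]
EQ       : [0]
PUSH 11  : [0, 11]
MUL      : [0]
PUSH 1   : [0, 1]
POP      : [0]
PUSH -2  : [0, -2]
EQ       : [0]
PUSH -7  : [0, -7]
ADD      : [-7]
POP      : []
PUSH 10  : [10]
PUSH 65  : [10, 65]
SWAP     : [65, 10]
PUSH -9  : [65, 10, -9]
SUB      : [65, 19]
MOD      : [8]
PUSH -42 : [8, -42]
LT       : [0]
POP      : []
PUSH 2   : [2]
DUP      : [2, 2]
MOD      : [0]
PUSH 10  : [0, 10]

2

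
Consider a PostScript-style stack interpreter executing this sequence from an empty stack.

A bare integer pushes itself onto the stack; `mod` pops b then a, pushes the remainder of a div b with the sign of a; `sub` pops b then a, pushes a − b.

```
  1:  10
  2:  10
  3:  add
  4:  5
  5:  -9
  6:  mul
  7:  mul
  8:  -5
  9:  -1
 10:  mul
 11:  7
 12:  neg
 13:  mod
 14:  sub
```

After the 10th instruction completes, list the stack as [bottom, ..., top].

[-900, 5]

10  : [10]
10  : [10, 10]
add : [20]
5   : [20, 5]
-9  : [20, 5, -9]
mul : [20, -45]
mul : [-900]
-5  : [-900, -5]
-1  : [-900, -5, -1]
mul : [-900, 5]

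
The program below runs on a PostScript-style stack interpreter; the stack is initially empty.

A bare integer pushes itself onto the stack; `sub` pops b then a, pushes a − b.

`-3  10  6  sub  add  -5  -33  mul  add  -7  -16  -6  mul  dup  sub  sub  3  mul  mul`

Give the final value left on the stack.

-3486

-3  → [-3]
10  → [-3, 10]
6   → [-3, 10, 6]
sub → [-3, 4]
add → [1]
-5  → [1, -5]
-33 → [1, -5, -33]
mul → [1, 165]
add → [166]
-7  → [166, -7]
-16 → [166, -7, -16]
-6  → [166, -7, -16, -6]
mul → [166, -7, 96]
dup → [166, -7, 96, 96]
sub → [166, -7, 0]
sub → [166, -7]
3   → [166, -7, 3]
mul → [166, -21]
mul → [-3486]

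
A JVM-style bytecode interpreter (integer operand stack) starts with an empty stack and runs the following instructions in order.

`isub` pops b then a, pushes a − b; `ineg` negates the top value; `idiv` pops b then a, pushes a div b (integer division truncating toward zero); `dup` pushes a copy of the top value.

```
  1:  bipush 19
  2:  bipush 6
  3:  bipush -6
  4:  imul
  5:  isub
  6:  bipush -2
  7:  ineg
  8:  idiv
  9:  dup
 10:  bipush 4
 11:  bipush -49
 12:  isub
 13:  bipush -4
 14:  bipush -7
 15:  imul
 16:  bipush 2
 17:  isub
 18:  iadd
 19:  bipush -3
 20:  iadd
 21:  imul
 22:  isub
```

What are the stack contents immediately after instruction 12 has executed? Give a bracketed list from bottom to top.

[27, 27, 53]

bipush 19   19
bipush 6    19 6
bipush -6   19 6 -6
imul        19 -36
isub        55
bipush -2   55 -2
ineg        55 2
idiv        27
dup         27 27
bipush 4    27 27 4
bipush -49  27 27 4 -49
isub        27 27 53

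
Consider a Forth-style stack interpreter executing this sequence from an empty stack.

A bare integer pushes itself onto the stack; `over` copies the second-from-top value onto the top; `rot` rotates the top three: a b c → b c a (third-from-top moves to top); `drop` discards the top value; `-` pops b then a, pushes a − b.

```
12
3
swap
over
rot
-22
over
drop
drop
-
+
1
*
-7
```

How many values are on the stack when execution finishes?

12   -> 12
3    -> 12 3
swap -> 3 12
over -> 3 12 3
rot  -> 12 3 3
-22  -> 12 3 3 -22
over -> 12 3 3 -22 3
drop -> 12 3 3 -22
drop -> 12 3 3
-    -> 12 0
+    -> 12
1    -> 12 1
*    -> 12
-7   -> 12 -7

2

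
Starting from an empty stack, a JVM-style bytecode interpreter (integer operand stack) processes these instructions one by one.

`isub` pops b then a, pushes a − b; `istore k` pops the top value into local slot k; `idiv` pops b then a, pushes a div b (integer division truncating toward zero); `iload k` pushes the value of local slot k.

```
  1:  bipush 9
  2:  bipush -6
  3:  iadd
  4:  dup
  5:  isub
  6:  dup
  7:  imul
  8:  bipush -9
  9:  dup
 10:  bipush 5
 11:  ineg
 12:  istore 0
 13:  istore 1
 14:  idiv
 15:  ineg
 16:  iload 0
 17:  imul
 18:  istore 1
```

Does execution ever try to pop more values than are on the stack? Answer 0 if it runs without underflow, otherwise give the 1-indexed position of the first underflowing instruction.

0

bipush 9  : [9]
bipush -6 : [9, -6]
iadd      : [3]
dup       : [3, 3]
isub      : [0]
dup       : [0, 0]
imul      : [0]
bipush -9 : [0, -9]
dup       : [0, -9, -9]
bipush 5  : [0, -9, -9, 5]
ineg      : [0, -9, -9, -5]
istore 0  : [0, -9, -9]
istore 1  : [0, -9]
idiv      : [0]
ineg      : [0]
iload 0   : [0, -5]
imul      : [0]
istore 1  : []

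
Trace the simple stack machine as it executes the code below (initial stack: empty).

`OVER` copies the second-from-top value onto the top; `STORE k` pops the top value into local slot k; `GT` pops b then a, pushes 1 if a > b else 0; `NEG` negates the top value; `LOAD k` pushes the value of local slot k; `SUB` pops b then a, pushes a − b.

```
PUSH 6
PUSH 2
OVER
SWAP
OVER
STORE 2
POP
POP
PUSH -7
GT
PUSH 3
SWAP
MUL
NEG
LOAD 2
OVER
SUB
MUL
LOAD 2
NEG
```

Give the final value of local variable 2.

6

PUSH 6  : [6]
PUSH 2  : [6, 2]
OVER    : [6, 2, 6]
SWAP    : [6, 6, 2]
OVER    : [6, 6, 2, 6]
STORE 2 : [6, 6, 2]
POP     : [6, 6]
POP     : [6]
PUSH -7 : [6, -7]
GT      : [1]
PUSH 3  : [1, 3]
SWAP    : [3, 1]
MUL     : [3]
NEG     : [-3]
LOAD 2  : [-3, 6]
OVER    : [-3, 6, -3]
SUB     : [-3, 9]
MUL     : [-27]
LOAD 2  : [-27, 6]
NEG     : [-27, -6]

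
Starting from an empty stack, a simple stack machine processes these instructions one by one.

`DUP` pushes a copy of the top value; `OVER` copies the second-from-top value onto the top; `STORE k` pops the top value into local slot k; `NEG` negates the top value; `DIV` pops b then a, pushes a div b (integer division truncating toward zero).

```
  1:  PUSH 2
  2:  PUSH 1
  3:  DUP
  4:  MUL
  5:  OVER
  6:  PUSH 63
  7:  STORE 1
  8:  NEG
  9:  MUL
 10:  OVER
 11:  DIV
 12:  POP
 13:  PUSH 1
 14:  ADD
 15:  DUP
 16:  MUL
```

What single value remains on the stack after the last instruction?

PUSH 2  → 2
PUSH 1  → 2 1
DUP     → 2 1 1
MUL     → 2 1
OVER    → 2 1 2
PUSH 63 → 2 1 2 63
STORE 1 → 2 1 2
NEG     → 2 1 -2
MUL     → 2 -2
OVER    → 2 -2 2
DIV     → 2 -1
POP     → 2
PUSH 1  → 2 1
ADD     → 3
DUP     → 3 3
MUL     → 9

9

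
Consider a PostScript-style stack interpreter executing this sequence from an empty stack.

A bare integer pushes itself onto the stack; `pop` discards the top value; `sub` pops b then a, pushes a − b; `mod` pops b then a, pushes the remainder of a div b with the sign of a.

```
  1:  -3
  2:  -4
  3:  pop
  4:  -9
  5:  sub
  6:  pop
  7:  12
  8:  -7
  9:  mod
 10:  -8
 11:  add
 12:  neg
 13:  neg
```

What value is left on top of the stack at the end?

-3  → [-3]
-4  → [-3, -4]
pop → [-3]
-9  → [-3, -9]
sub → [6]
pop → []
12  → [12]
-7  → [12, -7]
mod → [5]
-8  → [5, -8]
add → [-3]
neg → [3]
neg → [-3]

-3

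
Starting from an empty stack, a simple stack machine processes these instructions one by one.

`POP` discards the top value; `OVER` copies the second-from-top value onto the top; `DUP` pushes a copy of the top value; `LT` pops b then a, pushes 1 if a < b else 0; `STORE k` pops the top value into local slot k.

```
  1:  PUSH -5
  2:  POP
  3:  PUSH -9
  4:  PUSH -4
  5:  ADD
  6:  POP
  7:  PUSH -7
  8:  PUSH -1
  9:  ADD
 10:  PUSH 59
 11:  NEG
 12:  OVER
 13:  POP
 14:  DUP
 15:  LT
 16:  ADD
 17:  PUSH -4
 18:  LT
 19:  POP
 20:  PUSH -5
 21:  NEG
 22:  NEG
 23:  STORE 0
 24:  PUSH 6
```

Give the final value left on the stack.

PUSH -5 : -5
POP     : (empty)
PUSH -9 : -9
PUSH -4 : -9 -4
ADD     : -13
POP     : (empty)
PUSH -7 : -7
PUSH -1 : -7 -1
ADD     : -8
PUSH 59 : -8 59
NEG     : -8 -59
OVER    : -8 -59 -8
POP     : -8 -59
DUP     : -8 -59 -59
LT      : -8 0
ADD     : -8
PUSH -4 : -8 -4
LT      : 1
POP     : (empty)
PUSH -5 : -5
NEG     : 5
NEG     : -5
STORE 0 : (empty)
PUSH 6  : 6

6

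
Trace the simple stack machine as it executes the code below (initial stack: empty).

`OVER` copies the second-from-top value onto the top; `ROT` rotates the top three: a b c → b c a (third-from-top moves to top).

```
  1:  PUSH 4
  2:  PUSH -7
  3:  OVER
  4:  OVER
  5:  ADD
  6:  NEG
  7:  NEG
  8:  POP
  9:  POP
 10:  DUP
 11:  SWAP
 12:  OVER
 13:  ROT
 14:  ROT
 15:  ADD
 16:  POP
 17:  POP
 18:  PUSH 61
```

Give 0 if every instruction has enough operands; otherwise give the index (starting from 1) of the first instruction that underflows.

PUSH 4  -> 4
PUSH -7 -> 4 -7
OVER    -> 4 -7 4
OVER    -> 4 -7 4 -7
ADD     -> 4 -7 -3
NEG     -> 4 -7 3
NEG     -> 4 -7 -3
POP     -> 4 -7
POP     -> 4
DUP     -> 4 4
SWAP    -> 4 4
OVER    -> 4 4 4
ROT     -> 4 4 4
ROT     -> 4 4 4
ADD     -> 4 8
POP     -> 4
POP     -> (empty)
PUSH 61 -> 61

0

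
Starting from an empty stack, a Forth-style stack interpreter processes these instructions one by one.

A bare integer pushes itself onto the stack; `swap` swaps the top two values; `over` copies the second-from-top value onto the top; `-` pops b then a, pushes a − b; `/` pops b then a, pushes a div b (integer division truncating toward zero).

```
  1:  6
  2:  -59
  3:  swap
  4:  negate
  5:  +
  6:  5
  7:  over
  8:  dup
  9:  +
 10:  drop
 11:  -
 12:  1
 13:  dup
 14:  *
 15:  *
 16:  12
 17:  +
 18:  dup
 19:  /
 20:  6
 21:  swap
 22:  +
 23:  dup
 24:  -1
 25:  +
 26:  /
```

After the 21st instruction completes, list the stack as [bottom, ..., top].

6      : 6
-59    : 6 -59
swap   : -59 6
negate : -59 -6
+      : -65
5      : -65 5
over   : -65 5 -65
dup    : -65 5 -65 -65
+      : -65 5 -130
drop   : -65 5
-      : -70
1      : -70 1
dup    : -70 1 1
*      : -70 1
*      : -70
12     : -70 12
+      : -58
dup    : -58 -58
/      : 1
6      : 1 6
swap   : 6 1

[6, 1]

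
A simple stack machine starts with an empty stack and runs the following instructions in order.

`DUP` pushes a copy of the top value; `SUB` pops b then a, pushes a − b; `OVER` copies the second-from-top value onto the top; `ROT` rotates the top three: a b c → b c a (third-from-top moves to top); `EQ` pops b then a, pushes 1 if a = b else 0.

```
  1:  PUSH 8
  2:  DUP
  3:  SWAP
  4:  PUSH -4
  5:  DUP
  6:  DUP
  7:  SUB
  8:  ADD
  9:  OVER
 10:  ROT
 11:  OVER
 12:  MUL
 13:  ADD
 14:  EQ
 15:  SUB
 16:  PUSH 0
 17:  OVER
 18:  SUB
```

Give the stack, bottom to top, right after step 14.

PUSH 8  → [8]
DUP     → [8, 8]
SWAP    → [8, 8]
PUSH -4 → [8, 8, -4]
DUP     → [8, 8, -4, -4]
DUP     → [8, 8, -4, -4, -4]
SUB     → [8, 8, -4, 0]
ADD     → [8, 8, -4]
OVER    → [8, 8, -4, 8]
ROT     → [8, -4, 8, 8]
OVER    → [8, -4, 8, 8, 8]
MUL     → [8, -4, 8, 64]
ADD     → [8, -4, 72]
EQ      → [8, 0]

[8, 0]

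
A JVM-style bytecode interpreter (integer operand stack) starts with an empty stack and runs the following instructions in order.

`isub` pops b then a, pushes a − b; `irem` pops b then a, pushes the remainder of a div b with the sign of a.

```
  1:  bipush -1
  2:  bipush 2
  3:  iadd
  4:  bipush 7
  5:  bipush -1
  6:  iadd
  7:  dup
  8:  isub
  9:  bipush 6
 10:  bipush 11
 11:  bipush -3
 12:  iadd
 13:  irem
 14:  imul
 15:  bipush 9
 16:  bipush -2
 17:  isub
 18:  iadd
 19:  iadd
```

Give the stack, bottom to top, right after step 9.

[1, 0, 6]

bipush -1 -> [-1]
bipush 2  -> [-1, 2]
iadd      -> [1]
bipush 7  -> [1, 7]
bipush -1 -> [1, 7, -1]
iadd      -> [1, 6]
dup       -> [1, 6, 6]
isub      -> [1, 0]
bipush 6  -> [1, 0, 6]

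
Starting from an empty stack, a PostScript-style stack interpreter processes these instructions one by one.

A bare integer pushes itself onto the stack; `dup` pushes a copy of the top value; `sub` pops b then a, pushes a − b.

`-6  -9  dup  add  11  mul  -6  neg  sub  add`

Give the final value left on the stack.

-210

-6  → -6
-9  → -6 -9
dup → -6 -9 -9
add → -6 -18
11  → -6 -18 11
mul → -6 -198
-6  → -6 -198 -6
neg → -6 -198 6
sub → -6 -204
add → -210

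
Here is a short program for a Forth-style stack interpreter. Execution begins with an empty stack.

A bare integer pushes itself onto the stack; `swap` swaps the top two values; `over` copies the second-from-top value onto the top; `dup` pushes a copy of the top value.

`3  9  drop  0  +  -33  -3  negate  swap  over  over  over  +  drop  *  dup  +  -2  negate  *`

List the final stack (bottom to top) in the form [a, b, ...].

[3, 3, -396]

3      : 3
9      : 3 9
drop   : 3
0      : 3 0
+      : 3
-33    : 3 -33
-3     : 3 -33 -3
negate : 3 -33 3
swap   : 3 3 -33
over   : 3 3 -33 3
over   : 3 3 -33 3 -33
over   : 3 3 -33 3 -33 3
+      : 3 3 -33 3 -30
drop   : 3 3 -33 3
*      : 3 3 -99
dup    : 3 3 -99 -99
+      : 3 3 -198
-2     : 3 3 -198 -2
negate : 3 3 -198 2
*      : 3 3 -396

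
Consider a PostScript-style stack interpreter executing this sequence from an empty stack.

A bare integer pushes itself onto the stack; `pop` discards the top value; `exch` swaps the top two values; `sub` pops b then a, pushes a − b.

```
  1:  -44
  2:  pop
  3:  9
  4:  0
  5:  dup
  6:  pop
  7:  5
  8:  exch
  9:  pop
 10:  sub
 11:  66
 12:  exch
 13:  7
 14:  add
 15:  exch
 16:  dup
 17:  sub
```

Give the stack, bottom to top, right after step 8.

-44  → [-44]
pop  → []
9    → [9]
0    → [9, 0]
dup  → [9, 0, 0]
pop  → [9, 0]
5    → [9, 0, 5]
exch → [9, 5, 0]

[9, 5, 0]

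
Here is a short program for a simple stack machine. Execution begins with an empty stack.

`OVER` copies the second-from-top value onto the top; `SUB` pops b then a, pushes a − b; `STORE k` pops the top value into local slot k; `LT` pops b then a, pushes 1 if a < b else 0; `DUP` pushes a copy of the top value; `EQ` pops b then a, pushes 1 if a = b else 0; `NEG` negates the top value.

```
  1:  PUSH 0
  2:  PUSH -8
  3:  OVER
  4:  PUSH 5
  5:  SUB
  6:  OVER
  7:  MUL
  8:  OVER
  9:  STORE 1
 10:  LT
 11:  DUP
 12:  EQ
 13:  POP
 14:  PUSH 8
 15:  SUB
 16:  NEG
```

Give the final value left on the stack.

PUSH 0  → [0]
PUSH -8 → [0, -8]
OVER    → [0, -8, 0]
PUSH 5  → [0, -8, 0, 5]
SUB     → [0, -8, -5]
OVER    → [0, -8, -5, -8]
MUL     → [0, -8, 40]
OVER    → [0, -8, 40, -8]
STORE 1 → [0, -8, 40]
LT      → [0, 1]
DUP     → [0, 1, 1]
EQ      → [0, 1]
POP     → [0]
PUSH 8  → [0, 8]
SUB     → [-8]
NEG     → [8]

8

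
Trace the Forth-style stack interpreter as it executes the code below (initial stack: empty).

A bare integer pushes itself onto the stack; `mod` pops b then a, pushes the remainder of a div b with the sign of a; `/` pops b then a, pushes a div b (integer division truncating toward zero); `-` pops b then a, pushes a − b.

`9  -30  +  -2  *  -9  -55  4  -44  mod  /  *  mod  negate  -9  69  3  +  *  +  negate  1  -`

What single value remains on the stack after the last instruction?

689

9       9
-30     9 -30
+       -21
-2      -21 -2
*       42
-9      42 -9
-55     42 -9 -55
4       42 -9 -55 4
-44     42 -9 -55 4 -44
mod     42 -9 -55 4
/       42 -9 -13
*       42 117
mod     42
negate  -42
-9      -42 -9
69      -42 -9 69
3       -42 -9 69 3
+       -42 -9 72
*       -42 -648
+       -690
negate  690
1       690 1
-       689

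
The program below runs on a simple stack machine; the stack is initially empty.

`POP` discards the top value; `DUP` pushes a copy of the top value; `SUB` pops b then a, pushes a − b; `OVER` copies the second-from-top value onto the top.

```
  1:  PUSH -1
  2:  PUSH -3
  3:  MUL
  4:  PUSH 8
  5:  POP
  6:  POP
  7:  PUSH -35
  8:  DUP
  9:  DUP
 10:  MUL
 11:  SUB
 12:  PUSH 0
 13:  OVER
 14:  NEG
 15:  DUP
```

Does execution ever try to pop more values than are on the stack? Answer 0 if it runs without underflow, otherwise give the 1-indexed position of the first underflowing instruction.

0

PUSH -1   -1
PUSH -3   -1 -3
MUL       3
PUSH 8    3 8
POP       3
POP       (empty)
PUSH -35  -35
DUP       -35 -35
DUP       -35 -35 -35
MUL       -35 1225
SUB       -1260
PUSH 0    -1260 0
OVER      -1260 0 -1260
NEG       -1260 0 1260
DUP       -1260 0 1260 1260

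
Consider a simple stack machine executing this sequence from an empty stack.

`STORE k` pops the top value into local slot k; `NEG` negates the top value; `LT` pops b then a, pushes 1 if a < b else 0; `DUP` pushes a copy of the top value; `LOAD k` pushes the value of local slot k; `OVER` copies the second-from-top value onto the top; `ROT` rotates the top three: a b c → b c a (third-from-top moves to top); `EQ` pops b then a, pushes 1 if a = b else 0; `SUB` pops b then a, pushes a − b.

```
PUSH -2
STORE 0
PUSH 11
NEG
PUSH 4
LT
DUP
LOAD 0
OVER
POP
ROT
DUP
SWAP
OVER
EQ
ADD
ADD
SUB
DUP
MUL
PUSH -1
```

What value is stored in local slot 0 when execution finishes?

PUSH -2 -> -2
STORE 0 -> (empty)
PUSH 11 -> 11
NEG     -> -11
PUSH 4  -> -11 4
LT      -> 1
DUP     -> 1 1
LOAD 0  -> 1 1 -2
OVER    -> 1 1 -2 1
POP     -> 1 1 -2
ROT     -> 1 -2 1
DUP     -> 1 -2 1 1
SWAP    -> 1 -2 1 1
OVER    -> 1 -2 1 1 1
EQ      -> 1 -2 1 1
ADD     -> 1 -2 2
ADD     -> 1 0
SUB     -> 1
DUP     -> 1 1
MUL     -> 1
PUSH -1 -> 1 -1

-2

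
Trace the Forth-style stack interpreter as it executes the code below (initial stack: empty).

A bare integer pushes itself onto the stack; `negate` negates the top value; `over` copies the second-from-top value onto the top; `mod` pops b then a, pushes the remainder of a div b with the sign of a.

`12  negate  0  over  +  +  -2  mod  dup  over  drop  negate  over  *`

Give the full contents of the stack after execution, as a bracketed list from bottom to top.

12     → 12
negate → -12
0      → -12 0
over   → -12 0 -12
+      → -12 -12
+      → -24
-2     → -24 -2
mod    → 0
dup    → 0 0
over   → 0 0 0
drop   → 0 0
negate → 0 0
over   → 0 0 0
*      → 0 0

[0, 0]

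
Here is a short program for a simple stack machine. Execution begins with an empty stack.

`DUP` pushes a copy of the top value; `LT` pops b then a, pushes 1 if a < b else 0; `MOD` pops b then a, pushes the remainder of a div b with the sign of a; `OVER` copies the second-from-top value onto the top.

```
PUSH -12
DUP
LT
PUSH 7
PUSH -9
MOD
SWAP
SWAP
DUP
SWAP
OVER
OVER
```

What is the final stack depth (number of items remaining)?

PUSH -12 -> [-12]
DUP      -> [-12, -12]
LT       -> [0]
PUSH 7   -> [0, 7]
PUSH -9  -> [0, 7, -9]
MOD      -> [0, 7]
SWAP     -> [7, 0]
SWAP     -> [0, 7]
DUP      -> [0, 7, 7]
SWAP     -> [0, 7, 7]
OVER     -> [0, 7, 7, 7]
OVER     -> [0, 7, 7, 7, 7]

5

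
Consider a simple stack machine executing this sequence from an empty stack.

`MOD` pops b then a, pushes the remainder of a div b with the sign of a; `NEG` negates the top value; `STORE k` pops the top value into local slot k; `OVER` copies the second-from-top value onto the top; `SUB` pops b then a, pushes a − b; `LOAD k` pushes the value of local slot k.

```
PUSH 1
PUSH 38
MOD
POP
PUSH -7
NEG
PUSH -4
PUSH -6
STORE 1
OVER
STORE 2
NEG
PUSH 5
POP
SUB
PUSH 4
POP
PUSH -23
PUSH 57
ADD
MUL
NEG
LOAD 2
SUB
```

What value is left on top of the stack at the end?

-109

PUSH 1   → 1
PUSH 38  → 1 38
MOD      → 1
POP      → (empty)
PUSH -7  → -7
NEG      → 7
PUSH -4  → 7 -4
PUSH -6  → 7 -4 -6
STORE 1  → 7 -4
OVER     → 7 -4 7
STORE 2  → 7 -4
NEG      → 7 4
PUSH 5   → 7 4 5
POP      → 7 4
SUB      → 3
PUSH 4   → 3 4
POP      → 3
PUSH -23 → 3 -23
PUSH 57  → 3 -23 57
ADD      → 3 34
MUL      → 102
NEG      → -102
LOAD 2   → -102 7
SUB      → -109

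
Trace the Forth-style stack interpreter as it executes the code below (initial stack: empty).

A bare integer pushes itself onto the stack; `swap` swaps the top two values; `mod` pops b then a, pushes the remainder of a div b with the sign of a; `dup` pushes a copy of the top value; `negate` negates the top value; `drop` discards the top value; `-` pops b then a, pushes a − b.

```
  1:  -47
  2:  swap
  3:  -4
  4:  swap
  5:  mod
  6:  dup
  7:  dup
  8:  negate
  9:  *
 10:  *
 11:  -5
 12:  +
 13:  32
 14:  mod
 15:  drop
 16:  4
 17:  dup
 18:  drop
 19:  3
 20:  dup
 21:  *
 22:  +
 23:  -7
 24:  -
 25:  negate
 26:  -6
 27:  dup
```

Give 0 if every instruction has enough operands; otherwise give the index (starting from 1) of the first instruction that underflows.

-47 : [-47]
swap  — needs 2 operands, stack has 1 → underflow

2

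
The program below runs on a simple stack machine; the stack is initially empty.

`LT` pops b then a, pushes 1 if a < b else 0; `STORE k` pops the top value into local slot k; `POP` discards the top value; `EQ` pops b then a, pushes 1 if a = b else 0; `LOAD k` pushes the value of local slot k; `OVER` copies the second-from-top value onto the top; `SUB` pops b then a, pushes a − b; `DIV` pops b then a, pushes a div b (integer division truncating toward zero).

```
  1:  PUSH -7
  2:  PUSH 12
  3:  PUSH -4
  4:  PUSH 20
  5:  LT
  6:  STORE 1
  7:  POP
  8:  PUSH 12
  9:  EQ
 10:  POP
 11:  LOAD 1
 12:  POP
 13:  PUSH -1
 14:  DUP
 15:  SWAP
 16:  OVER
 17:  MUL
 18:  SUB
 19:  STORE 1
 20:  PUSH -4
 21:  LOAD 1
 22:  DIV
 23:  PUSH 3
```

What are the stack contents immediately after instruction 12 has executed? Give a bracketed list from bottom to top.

PUSH -7 -> -7
PUSH 12 -> -7 12
PUSH -4 -> -7 12 -4
PUSH 20 -> -7 12 -4 20
LT      -> -7 12 1
STORE 1 -> -7 12
POP     -> -7
PUSH 12 -> -7 12
EQ      -> 0
POP     -> (empty)
LOAD 1  -> 1
POP     -> (empty)

[]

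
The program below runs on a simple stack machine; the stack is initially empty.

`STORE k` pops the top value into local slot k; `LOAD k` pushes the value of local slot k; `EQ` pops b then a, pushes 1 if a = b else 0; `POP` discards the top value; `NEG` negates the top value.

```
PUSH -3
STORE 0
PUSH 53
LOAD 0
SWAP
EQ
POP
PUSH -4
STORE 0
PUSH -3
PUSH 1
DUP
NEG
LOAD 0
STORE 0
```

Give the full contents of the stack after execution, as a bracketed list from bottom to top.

PUSH -3 -> -3
STORE 0 -> (empty)
PUSH 53 -> 53
LOAD 0  -> 53 -3
SWAP    -> -3 53
EQ      -> 0
POP     -> (empty)
PUSH -4 -> -4
STORE 0 -> (empty)
PUSH -3 -> -3
PUSH 1  -> -3 1
DUP     -> -3 1 1
NEG     -> -3 1 -1
LOAD 0  -> -3 1 -1 -4
STORE 0 -> -3 1 -1

[-3, 1, -1]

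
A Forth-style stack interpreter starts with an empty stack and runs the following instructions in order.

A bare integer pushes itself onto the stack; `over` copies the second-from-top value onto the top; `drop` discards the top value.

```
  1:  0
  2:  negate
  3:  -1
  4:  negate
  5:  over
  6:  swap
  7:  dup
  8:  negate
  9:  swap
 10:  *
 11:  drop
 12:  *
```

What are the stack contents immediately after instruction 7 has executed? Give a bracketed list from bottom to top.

[0, 0, 1, 1]

0      → 0
negate → 0
-1     → 0 -1
negate → 0 1
over   → 0 1 0
swap   → 0 0 1
dup    → 0 0 1 1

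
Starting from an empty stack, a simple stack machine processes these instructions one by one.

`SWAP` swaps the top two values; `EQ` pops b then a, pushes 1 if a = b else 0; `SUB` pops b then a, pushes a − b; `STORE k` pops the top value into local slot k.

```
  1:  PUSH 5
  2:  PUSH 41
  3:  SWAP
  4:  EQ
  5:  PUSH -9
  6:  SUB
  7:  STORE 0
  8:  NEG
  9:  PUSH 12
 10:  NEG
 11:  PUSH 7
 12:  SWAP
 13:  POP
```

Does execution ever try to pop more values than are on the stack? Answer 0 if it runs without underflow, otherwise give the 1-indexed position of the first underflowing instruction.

PUSH 5  : [5]
PUSH 41 : [5, 41]
SWAP    : [41, 5]
EQ      : [0]
PUSH -9 : [0, -9]
SUB     : [9]
STORE 0 : []
NEG  — needs 1 operand, stack has 0 → underflow

8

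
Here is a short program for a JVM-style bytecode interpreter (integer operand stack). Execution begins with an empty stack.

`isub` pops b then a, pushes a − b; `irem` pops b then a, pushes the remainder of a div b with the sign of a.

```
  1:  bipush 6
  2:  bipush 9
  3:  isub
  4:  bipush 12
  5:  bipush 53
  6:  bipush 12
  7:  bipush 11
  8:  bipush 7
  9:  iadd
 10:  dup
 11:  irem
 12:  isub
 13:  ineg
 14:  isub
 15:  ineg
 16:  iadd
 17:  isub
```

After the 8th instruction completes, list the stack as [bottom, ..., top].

bipush 6  -> [6]
bipush 9  -> [6, 9]
isub      -> [-3]
bipush 12 -> [-3, 12]
bipush 53 -> [-3, 12, 53]
bipush 12 -> [-3, 12, 53, 12]
bipush 11 -> [-3, 12, 53, 12, 11]
bipush 7  -> [-3, 12, 53, 12, 11, 7]

[-3, 12, 53, 12, 11, 7]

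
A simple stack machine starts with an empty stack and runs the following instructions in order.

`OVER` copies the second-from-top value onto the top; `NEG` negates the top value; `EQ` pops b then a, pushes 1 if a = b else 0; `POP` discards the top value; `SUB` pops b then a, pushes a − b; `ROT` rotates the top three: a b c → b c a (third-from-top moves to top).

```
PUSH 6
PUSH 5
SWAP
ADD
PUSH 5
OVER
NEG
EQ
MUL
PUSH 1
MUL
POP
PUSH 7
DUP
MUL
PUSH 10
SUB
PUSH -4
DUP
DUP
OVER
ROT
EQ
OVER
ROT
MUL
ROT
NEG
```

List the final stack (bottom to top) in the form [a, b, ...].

PUSH 6   [6]
PUSH 5   [6, 5]
SWAP     [5, 6]
ADD      [11]
PUSH 5   [11, 5]
OVER     [11, 5, 11]
NEG      [11, 5, -11]
EQ       [11, 0]
MUL      [0]
PUSH 1   [0, 1]
MUL      [0]
POP      []
PUSH 7   [7]
DUP      [7, 7]
MUL      [49]
PUSH 10  [49, 10]
SUB      [39]
PUSH -4  [39, -4]
DUP      [39, -4, -4]
DUP      [39, -4, -4, -4]
OVER     [39, -4, -4, -4, -4]
ROT      [39, -4, -4, -4, -4]
EQ       [39, -4, -4, 1]
OVER     [39, -4, -4, 1, -4]
ROT      [39, -4, 1, -4, -4]
MUL      [39, -4, 1, 16]
ROT      [39, 1, 16, -4]
NEG      [39, 1, 16, 4]

[39, 1, 16, 4]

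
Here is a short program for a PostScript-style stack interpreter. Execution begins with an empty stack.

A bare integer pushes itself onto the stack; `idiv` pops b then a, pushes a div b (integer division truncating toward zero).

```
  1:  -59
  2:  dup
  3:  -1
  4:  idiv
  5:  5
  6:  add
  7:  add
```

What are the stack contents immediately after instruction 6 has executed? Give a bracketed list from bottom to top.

[-59, 64]

-59  -> [-59]
dup  -> [-59, -59]
-1   -> [-59, -59, -1]
idiv -> [-59, 59]
5    -> [-59, 59, 5]
add  -> [-59, 64]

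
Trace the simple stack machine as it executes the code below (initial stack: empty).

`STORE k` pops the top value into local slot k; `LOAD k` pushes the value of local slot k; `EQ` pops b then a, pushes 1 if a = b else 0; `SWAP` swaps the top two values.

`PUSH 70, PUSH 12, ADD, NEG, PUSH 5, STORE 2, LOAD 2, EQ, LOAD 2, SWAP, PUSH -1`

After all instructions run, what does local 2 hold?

PUSH 70 -> 70
PUSH 12 -> 70 12
ADD     -> 82
NEG     -> -82
PUSH 5  -> -82 5
STORE 2 -> -82
LOAD 2  -> -82 5
EQ      -> 0
LOAD 2  -> 0 5
SWAP    -> 5 0
PUSH -1 -> 5 0 -1

5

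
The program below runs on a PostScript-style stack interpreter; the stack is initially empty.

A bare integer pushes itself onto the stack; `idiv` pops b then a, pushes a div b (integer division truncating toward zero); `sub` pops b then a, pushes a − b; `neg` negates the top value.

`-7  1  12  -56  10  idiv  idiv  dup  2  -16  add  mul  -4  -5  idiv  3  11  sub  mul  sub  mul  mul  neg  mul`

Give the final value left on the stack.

-7   : [-7]
1    : [-7, 1]
12   : [-7, 1, 12]
-56  : [-7, 1, 12, -56]
10   : [-7, 1, 12, -56, 10]
idiv : [-7, 1, 12, -5]
idiv : [-7, 1, -2]
dup  : [-7, 1, -2, -2]
2    : [-7, 1, -2, -2, 2]
-16  : [-7, 1, -2, -2, 2, -16]
add  : [-7, 1, -2, -2, -14]
mul  : [-7, 1, -2, 28]
-4   : [-7, 1, -2, 28, -4]
-5   : [-7, 1, -2, 28, -4, -5]
idiv : [-7, 1, -2, 28, 0]
3    : [-7, 1, -2, 28, 0, 3]
11   : [-7, 1, -2, 28, 0, 3, 11]
sub  : [-7, 1, -2, 28, 0, -8]
mul  : [-7, 1, -2, 28, 0]
sub  : [-7, 1, -2, 28]
mul  : [-7, 1, -56]
mul  : [-7, -56]
neg  : [-7, 56]
mul  : [-392]

-392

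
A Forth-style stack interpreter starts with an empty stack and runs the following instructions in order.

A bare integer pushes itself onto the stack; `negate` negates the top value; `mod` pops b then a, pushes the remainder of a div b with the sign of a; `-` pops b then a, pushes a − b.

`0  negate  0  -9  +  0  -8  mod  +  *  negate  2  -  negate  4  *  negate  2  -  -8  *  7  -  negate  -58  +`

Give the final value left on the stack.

0      : [0]
negate : [0]
0      : [0, 0]
-9     : [0, 0, -9]
+      : [0, -9]
0      : [0, -9, 0]
-8     : [0, -9, 0, -8]
mod    : [0, -9, 0]
+      : [0, -9]
*      : [0]
negate : [0]
2      : [0, 2]
-      : [-2]
negate : [2]
4      : [2, 4]
*      : [8]
negate : [-8]
2      : [-8, 2]
-      : [-10]
-8     : [-10, -8]
*      : [80]
7      : [80, 7]
-      : [73]
negate : [-73]
-58    : [-73, -58]
+      : [-131]

-131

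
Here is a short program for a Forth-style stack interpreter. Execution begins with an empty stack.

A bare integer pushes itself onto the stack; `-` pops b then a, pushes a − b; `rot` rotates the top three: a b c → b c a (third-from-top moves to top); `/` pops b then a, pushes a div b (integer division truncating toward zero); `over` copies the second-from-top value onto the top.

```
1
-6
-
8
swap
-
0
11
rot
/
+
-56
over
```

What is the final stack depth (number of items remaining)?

1    : 1
-6   : 1 -6
-    : 7
8    : 7 8
swap : 8 7
-    : 1
0    : 1 0
11   : 1 0 11
rot  : 0 11 1
/    : 0 11
+    : 11
-56  : 11 -56
over : 11 -56 11

3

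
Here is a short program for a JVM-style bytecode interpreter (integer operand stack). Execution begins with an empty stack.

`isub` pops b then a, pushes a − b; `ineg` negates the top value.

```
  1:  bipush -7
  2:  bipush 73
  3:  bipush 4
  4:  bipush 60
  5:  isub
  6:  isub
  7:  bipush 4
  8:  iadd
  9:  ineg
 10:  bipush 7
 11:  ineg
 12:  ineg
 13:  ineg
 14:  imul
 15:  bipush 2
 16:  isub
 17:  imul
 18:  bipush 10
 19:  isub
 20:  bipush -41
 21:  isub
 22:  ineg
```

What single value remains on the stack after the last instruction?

6472

bipush -7  : -7
bipush 73  : -7 73
bipush 4   : -7 73 4
bipush 60  : -7 73 4 60
isub       : -7 73 -56
isub       : -7 129
bipush 4   : -7 129 4
iadd       : -7 133
ineg       : -7 -133
bipush 7   : -7 -133 7
ineg       : -7 -133 -7
ineg       : -7 -133 7
ineg       : -7 -133 -7
imul       : -7 931
bipush 2   : -7 931 2
isub       : -7 929
imul       : -6503
bipush 10  : -6503 10
isub       : -6513
bipush -41 : -6513 -41
isub       : -6472
ineg       : 6472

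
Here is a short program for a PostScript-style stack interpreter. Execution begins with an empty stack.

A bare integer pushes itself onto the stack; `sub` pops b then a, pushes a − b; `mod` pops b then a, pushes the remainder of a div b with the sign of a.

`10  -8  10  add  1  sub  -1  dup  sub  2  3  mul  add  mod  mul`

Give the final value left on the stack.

10

10  : 10
-8  : 10 -8
10  : 10 -8 10
add : 10 2
1   : 10 2 1
sub : 10 1
-1  : 10 1 -1
dup : 10 1 -1 -1
sub : 10 1 0
2   : 10 1 0 2
3   : 10 1 0 2 3
mul : 10 1 0 6
add : 10 1 6
mod : 10 1
mul : 10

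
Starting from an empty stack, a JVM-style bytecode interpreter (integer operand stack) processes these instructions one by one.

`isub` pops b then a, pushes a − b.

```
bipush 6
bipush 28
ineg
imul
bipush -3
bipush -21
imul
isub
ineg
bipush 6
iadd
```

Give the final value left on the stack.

bipush 6   -> [6]
bipush 28  -> [6, 28]
ineg       -> [6, -28]
imul       -> [-168]
bipush -3  -> [-168, -3]
bipush -21 -> [-168, -3, -21]
imul       -> [-168, 63]
isub       -> [-231]
ineg       -> [231]
bipush 6   -> [231, 6]
iadd       -> [237]

237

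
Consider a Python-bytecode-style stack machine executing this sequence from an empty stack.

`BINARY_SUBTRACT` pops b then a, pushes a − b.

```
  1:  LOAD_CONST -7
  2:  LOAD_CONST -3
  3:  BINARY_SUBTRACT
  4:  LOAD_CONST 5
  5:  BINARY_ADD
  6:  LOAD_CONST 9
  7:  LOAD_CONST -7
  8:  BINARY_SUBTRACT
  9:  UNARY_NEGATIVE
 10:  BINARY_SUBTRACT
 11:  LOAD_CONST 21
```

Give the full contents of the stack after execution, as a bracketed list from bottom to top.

[17, 21]

LOAD_CONST -7    [-7]
LOAD_CONST -3    [-7, -3]
BINARY_SUBTRACT  [-4]
LOAD_CONST 5     [-4, 5]
BINARY_ADD       [1]
LOAD_CONST 9     [1, 9]
LOAD_CONST -7    [1, 9, -7]
BINARY_SUBTRACT  [1, 16]
UNARY_NEGATIVE   [1, -16]
BINARY_SUBTRACT  [17]
LOAD_CONST 21    [17, 21]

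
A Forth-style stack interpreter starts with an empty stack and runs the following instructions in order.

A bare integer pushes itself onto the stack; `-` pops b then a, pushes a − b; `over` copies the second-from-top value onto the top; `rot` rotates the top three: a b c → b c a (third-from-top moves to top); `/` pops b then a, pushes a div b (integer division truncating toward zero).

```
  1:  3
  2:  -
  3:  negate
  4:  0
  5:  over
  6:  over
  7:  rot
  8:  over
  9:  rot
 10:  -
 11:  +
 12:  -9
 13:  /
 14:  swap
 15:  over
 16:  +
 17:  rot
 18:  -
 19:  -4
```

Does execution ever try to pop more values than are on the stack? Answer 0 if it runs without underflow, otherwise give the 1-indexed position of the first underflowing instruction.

3 -> 3
-  — needs 2 operands, stack has 1 → underflow

2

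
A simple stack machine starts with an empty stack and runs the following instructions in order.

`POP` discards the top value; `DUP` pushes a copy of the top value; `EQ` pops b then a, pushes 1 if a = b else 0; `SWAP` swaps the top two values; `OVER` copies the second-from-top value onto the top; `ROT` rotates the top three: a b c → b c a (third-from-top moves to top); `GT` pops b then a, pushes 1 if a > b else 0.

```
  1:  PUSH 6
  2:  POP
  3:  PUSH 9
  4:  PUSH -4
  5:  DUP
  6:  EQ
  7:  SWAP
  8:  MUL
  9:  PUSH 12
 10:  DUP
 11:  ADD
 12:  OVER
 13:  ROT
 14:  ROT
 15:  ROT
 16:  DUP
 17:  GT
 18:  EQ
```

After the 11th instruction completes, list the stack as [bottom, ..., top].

[9, 24]

PUSH 6  → [6]
POP     → []
PUSH 9  → [9]
PUSH -4 → [9, -4]
DUP     → [9, -4, -4]
EQ      → [9, 1]
SWAP    → [1, 9]
MUL     → [9]
PUSH 12 → [9, 12]
DUP     → [9, 12, 12]
ADD     → [9, 24]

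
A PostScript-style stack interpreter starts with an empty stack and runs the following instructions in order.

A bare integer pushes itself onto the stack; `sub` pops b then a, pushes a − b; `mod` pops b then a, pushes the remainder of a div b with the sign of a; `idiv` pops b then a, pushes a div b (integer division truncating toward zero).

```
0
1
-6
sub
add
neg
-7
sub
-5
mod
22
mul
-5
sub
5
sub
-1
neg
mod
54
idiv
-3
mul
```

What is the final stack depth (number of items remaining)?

0    -> [0]
1    -> [0, 1]
-6   -> [0, 1, -6]
sub  -> [0, 7]
add  -> [7]
neg  -> [-7]
-7   -> [-7, -7]
sub  -> [0]
-5   -> [0, -5]
mod  -> [0]
22   -> [0, 22]
mul  -> [0]
-5   -> [0, -5]
sub  -> [5]
5    -> [5, 5]
sub  -> [0]
-1   -> [0, -1]
neg  -> [0, 1]
mod  -> [0]
54   -> [0, 54]
idiv -> [0]
-3   -> [0, -3]
mul  -> [0]

1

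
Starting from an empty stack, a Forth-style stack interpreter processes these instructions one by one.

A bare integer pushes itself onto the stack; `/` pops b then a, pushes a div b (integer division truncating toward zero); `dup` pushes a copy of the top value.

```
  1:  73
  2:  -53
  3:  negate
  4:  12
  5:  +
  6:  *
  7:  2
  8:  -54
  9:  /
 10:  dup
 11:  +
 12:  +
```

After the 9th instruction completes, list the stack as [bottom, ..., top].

73     → 73
-53    → 73 -53
negate → 73 53
12     → 73 53 12
+      → 73 65
*      → 4745
2      → 4745 2
-54    → 4745 2 -54
/      → 4745 0

[4745, 0]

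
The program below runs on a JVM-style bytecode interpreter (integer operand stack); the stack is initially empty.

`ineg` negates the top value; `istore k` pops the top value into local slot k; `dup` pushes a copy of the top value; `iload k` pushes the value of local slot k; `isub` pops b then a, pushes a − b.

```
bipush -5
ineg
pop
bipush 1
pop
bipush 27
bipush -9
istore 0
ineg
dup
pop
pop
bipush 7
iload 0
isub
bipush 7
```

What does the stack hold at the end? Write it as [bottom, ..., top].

bipush -5 : -5
ineg      : 5
pop       : (empty)
bipush 1  : 1
pop       : (empty)
bipush 27 : 27
bipush -9 : 27 -9
istore 0  : 27
ineg      : -27
dup       : -27 -27
pop       : -27
pop       : (empty)
bipush 7  : 7
iload 0   : 7 -9
isub      : 16
bipush 7  : 16 7

[16, 7]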